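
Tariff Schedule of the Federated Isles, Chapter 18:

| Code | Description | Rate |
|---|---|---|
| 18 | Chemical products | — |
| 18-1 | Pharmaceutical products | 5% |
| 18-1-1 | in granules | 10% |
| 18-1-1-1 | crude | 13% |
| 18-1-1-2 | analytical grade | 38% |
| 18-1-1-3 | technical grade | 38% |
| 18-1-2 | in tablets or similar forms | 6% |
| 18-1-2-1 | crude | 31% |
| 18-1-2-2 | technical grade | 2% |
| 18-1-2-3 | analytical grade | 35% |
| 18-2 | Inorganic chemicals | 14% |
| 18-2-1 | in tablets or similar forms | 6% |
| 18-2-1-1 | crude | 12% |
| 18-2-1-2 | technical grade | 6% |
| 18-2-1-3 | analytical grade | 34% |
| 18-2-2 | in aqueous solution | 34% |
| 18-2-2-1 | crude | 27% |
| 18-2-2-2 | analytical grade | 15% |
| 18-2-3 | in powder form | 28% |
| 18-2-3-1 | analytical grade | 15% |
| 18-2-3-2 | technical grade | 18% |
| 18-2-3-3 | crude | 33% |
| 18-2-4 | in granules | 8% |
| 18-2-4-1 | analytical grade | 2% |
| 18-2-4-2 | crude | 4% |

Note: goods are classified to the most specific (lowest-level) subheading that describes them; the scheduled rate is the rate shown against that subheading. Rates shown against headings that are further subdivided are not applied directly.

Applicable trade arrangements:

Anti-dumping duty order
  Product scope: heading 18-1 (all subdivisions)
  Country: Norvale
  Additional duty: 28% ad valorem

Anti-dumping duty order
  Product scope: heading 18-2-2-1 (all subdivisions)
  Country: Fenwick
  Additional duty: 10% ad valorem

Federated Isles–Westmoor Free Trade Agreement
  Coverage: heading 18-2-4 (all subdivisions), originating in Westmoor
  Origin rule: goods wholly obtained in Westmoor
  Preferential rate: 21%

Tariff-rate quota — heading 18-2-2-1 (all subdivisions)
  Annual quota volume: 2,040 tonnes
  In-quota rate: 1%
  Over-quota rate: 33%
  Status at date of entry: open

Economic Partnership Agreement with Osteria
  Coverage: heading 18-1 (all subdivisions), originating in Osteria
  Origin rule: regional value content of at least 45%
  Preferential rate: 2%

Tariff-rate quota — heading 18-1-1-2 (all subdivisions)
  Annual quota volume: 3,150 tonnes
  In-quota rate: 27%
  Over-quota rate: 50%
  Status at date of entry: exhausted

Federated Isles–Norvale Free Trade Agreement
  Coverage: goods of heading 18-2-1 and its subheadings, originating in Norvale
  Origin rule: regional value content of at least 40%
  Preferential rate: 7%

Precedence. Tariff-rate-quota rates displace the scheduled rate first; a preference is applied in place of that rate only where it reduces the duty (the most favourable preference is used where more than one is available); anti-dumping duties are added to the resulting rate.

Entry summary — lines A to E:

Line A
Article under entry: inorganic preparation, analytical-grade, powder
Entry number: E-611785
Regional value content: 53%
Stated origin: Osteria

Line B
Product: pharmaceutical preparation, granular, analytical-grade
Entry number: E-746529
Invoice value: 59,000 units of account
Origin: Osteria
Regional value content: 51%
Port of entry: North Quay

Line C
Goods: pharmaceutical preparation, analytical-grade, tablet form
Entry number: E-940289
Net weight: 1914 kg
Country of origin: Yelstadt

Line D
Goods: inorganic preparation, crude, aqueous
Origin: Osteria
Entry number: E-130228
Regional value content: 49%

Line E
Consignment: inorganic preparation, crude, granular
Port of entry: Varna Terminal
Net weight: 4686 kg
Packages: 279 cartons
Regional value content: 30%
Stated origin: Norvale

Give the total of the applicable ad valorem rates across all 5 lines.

57%

Line A: inorganic → 18-2; powder → 18-2-3; analytical-grade → 18-2-3-1. Scheduled 15%. Osteria agreement on 18-1: 18-2-3-1 not covered. → 15%.
Line B: pharmaceutical → 18-1; granular → 18-1-1; analytical-grade → 18-1-1-2. Scheduled 38%. quota on 18-1-1-2 exhausted → over-quota 50%; Osteria agreement on 18-1: RVC ≥ 45% → 2% available; preferential 2%. → 2%.
Line C: pharmaceutical → 18-1; tablet form → 18-1-2; analytical-grade → 18-1-2-3. Scheduled 35%. No special measure applies. → 35%.
Line D: inorganic → 18-2; aqueous → 18-2-2; crude → 18-2-2-1. Scheduled 27%. quota on 18-2-2-1 open → in-quota 1%; Osteria agreement on 18-1: 18-2-2-1 not covered. → 1%.
Line E: inorganic → 18-2; granular → 18-2-4; crude → 18-2-4-2. Scheduled 4%. Norvale agreement on 18-2-1: 18-2-4-2 not covered. → 4%.
Sum: 15% + 2% + 35% + 1% + 4% = 57%.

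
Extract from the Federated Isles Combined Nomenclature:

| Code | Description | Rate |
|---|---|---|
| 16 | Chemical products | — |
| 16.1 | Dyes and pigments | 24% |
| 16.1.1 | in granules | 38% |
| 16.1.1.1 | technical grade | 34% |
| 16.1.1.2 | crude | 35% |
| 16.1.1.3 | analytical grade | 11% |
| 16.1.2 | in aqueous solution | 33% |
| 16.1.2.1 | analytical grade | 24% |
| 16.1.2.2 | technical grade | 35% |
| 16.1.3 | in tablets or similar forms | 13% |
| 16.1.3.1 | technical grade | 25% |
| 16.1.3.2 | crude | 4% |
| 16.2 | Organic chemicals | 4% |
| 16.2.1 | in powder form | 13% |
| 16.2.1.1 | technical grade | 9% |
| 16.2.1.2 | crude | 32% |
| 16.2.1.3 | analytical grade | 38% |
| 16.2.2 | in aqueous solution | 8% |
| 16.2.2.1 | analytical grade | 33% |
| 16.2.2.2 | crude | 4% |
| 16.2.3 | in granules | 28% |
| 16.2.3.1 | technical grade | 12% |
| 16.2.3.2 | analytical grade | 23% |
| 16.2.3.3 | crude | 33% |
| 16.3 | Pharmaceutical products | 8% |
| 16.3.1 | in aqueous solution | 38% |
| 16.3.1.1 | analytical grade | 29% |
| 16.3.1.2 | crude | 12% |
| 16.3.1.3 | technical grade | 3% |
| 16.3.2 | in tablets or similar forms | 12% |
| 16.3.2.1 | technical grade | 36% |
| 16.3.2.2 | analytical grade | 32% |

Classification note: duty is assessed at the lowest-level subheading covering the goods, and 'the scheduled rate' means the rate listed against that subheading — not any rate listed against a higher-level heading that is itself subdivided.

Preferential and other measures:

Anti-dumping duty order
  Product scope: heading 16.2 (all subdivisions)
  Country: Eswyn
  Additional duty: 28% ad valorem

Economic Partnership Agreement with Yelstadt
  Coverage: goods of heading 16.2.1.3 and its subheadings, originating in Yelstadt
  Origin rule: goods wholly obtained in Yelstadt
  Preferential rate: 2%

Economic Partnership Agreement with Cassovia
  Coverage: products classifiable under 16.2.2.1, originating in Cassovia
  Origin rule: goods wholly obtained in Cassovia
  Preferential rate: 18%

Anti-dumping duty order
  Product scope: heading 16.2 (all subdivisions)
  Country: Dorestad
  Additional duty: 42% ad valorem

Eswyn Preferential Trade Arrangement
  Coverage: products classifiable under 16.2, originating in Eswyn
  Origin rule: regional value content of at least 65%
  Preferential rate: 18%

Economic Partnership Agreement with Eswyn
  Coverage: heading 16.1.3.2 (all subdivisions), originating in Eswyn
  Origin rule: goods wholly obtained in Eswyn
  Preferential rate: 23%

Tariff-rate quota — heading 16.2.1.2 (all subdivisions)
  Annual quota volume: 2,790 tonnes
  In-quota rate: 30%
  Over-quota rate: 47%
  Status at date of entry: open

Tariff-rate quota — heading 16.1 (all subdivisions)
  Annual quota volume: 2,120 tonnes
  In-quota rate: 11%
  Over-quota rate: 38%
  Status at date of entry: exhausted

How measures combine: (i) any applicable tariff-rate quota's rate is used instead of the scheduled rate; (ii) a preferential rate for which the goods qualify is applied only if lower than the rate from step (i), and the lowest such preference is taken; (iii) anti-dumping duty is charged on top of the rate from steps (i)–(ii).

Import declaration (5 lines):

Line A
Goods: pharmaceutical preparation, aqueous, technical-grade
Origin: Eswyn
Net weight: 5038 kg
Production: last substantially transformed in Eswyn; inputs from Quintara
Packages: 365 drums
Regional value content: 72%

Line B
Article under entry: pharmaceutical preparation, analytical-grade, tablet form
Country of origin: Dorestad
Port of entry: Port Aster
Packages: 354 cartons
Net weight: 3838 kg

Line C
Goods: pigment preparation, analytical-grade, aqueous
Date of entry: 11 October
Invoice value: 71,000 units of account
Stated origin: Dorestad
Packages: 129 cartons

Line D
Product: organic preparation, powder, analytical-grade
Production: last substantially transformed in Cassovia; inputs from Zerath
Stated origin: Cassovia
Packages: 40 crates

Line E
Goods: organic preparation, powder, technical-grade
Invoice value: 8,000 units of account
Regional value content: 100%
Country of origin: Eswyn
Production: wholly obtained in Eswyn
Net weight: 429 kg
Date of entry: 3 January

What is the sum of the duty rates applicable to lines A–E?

Line A: pharmaceutical → 16.3; aqueous → 16.3.1; technical-grade → 16.3.1.3. Scheduled 3%. Eswyn agreement on 16.2: 16.3.1.3 not covered; Eswyn agreement on 16.1.3.2: 16.3.1.3 not covered. → 3%.
Line B: pharmaceutical → 16.3; tablet form → 16.3.2; analytical-grade → 16.3.2.2. Scheduled 32%. No special measure applies. → 32%.
Line C: pigment → 16.1; aqueous → 16.1.2; analytical-grade → 16.1.2.1. Scheduled 24%. quota on 16.1 exhausted → over-quota 38%. → 38%.
Line D: organic → 16.2; powder → 16.2.1; analytical-grade → 16.2.1.3. Scheduled 38%. Cassovia agreement on 16.2.2.1: 16.2.1.3 not covered. → 38%.
Line E: organic → 16.2; powder → 16.2.1; technical-grade → 16.2.1.1. Scheduled 9%. Eswyn agreement on 16.2: RVC ≥ 65% → 18% available; Eswyn agreement on 16.1.3.2: 16.2.1.1 not covered; preference 18% not lower than 9% → no reduction; anti-dumping (Eswyn, 16.2): +28%; total 9% + 28% = 37%. → 37%.
Sum: 3% + 32% + 38% + 38% + 37% = 148%.

148%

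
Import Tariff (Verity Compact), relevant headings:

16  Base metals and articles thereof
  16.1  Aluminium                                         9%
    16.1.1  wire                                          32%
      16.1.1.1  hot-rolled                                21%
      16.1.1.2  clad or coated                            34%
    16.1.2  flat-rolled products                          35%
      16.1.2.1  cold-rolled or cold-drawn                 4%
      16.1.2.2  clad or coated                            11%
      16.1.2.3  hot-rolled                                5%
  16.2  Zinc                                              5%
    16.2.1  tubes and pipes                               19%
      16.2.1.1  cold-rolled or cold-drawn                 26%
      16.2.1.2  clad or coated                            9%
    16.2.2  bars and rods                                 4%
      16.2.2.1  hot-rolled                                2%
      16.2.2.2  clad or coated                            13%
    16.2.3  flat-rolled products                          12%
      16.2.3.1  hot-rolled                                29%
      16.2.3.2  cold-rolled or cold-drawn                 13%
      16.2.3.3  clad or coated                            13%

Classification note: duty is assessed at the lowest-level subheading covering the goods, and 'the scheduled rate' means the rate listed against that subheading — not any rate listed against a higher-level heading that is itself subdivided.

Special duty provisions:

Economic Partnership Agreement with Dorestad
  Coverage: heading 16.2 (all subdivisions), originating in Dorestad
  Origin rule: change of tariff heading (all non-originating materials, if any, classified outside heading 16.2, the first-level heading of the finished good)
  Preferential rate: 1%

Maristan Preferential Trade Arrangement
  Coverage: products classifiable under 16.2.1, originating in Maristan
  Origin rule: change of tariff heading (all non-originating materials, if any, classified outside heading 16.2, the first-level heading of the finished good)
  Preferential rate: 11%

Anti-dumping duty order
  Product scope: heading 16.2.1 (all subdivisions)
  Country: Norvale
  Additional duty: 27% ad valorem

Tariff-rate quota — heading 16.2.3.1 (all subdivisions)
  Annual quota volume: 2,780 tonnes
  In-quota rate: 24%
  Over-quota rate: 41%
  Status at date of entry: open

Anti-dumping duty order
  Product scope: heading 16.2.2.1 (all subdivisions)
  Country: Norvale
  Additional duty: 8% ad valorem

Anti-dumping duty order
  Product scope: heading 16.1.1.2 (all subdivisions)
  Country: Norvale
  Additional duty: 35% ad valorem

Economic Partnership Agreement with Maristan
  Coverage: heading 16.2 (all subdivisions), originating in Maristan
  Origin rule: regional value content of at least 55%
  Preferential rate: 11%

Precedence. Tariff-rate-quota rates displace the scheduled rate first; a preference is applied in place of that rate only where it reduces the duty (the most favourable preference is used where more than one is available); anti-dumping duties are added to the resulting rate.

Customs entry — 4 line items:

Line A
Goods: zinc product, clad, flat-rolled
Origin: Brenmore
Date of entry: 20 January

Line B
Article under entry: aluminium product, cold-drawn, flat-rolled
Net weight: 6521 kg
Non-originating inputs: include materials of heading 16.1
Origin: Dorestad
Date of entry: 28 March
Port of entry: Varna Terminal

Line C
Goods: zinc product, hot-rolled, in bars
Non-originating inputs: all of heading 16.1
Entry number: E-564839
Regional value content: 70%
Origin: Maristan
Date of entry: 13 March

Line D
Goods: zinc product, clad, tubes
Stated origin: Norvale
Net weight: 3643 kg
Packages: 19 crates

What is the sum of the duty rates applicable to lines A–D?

55%

Line A: zinc → 16.2; flat-rolled → 16.2.3; clad → 16.2.3.3. Scheduled 13%. No special measure applies. → 13%.
Line B: aluminium → 16.1; flat-rolled → 16.1.2; cold-drawn → 16.1.2.1. Scheduled 4%. Dorestad agreement on 16.2: 16.1.2.1 not covered. → 4%.
Line C: zinc → 16.2; in bars → 16.2.2; hot-rolled → 16.2.2.1. Scheduled 2%. Maristan agreement on 16.2.1: 16.2.2.1 not covered; Maristan agreement on 16.2: RVC ≥ 55% → 11% available; preference 11% not lower than 2% → no reduction. → 2%.
Line D: zinc → 16.2; tubes → 16.2.1; clad → 16.2.1.2. Scheduled 9%. anti-dumping (Norvale, 16.2.1): +27%; total 9% + 27% = 36%. → 36%.
Sum: 13% + 4% + 2% + 36% = 55%.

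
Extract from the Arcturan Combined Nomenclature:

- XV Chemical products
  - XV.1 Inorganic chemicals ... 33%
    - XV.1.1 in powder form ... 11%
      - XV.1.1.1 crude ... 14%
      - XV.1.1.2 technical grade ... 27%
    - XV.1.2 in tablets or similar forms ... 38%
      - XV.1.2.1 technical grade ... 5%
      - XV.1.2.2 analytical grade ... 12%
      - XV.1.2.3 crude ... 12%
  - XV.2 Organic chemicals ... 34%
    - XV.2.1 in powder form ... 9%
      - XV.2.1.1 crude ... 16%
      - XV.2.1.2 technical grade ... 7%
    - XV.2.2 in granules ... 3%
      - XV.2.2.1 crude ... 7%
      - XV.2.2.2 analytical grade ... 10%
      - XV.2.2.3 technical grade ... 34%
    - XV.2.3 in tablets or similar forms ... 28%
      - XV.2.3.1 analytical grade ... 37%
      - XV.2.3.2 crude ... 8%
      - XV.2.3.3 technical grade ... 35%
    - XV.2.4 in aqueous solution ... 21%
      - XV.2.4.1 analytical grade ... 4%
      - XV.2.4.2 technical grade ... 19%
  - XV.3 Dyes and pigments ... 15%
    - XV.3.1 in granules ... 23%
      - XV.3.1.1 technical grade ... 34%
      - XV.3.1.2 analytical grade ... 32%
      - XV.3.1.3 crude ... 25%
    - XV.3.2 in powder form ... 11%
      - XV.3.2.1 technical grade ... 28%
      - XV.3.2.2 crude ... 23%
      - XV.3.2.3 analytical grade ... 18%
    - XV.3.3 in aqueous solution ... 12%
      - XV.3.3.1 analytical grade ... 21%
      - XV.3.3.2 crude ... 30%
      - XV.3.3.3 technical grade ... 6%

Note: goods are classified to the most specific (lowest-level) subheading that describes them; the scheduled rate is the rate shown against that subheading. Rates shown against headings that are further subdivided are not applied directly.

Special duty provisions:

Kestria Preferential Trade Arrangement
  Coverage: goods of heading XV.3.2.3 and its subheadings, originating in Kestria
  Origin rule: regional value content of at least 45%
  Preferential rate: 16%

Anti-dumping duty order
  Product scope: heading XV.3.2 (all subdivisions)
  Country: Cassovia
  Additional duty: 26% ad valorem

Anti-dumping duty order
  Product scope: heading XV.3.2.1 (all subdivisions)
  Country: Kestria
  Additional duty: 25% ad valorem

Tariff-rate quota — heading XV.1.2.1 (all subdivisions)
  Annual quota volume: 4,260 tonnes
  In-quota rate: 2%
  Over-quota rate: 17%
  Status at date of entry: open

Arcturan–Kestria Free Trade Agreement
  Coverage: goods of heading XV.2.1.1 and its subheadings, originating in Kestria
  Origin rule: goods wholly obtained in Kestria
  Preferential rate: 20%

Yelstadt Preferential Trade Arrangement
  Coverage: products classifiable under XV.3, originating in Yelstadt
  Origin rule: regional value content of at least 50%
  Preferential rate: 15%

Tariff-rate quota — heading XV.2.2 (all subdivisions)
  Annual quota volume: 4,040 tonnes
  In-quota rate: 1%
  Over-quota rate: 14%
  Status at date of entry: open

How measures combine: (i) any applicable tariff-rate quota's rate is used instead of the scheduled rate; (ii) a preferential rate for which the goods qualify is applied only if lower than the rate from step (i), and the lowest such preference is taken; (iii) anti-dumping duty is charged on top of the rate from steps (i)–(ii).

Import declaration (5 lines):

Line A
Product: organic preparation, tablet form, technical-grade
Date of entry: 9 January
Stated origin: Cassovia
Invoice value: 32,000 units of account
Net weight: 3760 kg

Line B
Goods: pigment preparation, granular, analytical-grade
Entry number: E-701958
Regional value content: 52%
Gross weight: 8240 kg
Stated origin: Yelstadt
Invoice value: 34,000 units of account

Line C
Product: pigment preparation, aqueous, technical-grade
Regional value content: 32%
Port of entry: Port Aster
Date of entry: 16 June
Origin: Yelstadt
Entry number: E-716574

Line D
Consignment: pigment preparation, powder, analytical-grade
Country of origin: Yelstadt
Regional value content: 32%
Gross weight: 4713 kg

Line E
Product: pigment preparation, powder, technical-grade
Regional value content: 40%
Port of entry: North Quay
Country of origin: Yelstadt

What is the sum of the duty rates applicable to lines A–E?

102%

Line A: organic → XV.2; tablet form → XV.2.3; technical-grade → XV.2.3.3. Scheduled 35%. No special measure applies. → 35%.
Line B: pigment → XV.3; granular → XV.3.1; analytical-grade → XV.3.1.2. Scheduled 32%. Yelstadt agreement on XV.3: RVC ≥ 50% → 15% available; preferential 15%. → 15%.
Line C: pigment → XV.3; aqueous → XV.3.3; technical-grade → XV.3.3.3. Scheduled 6%. Yelstadt agreement on XV.3: RVC < 50%. → 6%.
Line D: pigment → XV.3; powder → XV.3.2; analytical-grade → XV.3.2.3. Scheduled 18%. Yelstadt agreement on XV.3: RVC < 50%. → 18%.
Line E: pigment → XV.3; powder → XV.3.2; technical-grade → XV.3.2.1. Scheduled 28%. Yelstadt agreement on XV.3: RVC < 50%. → 28%.
Sum: 35% + 15% + 6% + 18% + 28% = 102%.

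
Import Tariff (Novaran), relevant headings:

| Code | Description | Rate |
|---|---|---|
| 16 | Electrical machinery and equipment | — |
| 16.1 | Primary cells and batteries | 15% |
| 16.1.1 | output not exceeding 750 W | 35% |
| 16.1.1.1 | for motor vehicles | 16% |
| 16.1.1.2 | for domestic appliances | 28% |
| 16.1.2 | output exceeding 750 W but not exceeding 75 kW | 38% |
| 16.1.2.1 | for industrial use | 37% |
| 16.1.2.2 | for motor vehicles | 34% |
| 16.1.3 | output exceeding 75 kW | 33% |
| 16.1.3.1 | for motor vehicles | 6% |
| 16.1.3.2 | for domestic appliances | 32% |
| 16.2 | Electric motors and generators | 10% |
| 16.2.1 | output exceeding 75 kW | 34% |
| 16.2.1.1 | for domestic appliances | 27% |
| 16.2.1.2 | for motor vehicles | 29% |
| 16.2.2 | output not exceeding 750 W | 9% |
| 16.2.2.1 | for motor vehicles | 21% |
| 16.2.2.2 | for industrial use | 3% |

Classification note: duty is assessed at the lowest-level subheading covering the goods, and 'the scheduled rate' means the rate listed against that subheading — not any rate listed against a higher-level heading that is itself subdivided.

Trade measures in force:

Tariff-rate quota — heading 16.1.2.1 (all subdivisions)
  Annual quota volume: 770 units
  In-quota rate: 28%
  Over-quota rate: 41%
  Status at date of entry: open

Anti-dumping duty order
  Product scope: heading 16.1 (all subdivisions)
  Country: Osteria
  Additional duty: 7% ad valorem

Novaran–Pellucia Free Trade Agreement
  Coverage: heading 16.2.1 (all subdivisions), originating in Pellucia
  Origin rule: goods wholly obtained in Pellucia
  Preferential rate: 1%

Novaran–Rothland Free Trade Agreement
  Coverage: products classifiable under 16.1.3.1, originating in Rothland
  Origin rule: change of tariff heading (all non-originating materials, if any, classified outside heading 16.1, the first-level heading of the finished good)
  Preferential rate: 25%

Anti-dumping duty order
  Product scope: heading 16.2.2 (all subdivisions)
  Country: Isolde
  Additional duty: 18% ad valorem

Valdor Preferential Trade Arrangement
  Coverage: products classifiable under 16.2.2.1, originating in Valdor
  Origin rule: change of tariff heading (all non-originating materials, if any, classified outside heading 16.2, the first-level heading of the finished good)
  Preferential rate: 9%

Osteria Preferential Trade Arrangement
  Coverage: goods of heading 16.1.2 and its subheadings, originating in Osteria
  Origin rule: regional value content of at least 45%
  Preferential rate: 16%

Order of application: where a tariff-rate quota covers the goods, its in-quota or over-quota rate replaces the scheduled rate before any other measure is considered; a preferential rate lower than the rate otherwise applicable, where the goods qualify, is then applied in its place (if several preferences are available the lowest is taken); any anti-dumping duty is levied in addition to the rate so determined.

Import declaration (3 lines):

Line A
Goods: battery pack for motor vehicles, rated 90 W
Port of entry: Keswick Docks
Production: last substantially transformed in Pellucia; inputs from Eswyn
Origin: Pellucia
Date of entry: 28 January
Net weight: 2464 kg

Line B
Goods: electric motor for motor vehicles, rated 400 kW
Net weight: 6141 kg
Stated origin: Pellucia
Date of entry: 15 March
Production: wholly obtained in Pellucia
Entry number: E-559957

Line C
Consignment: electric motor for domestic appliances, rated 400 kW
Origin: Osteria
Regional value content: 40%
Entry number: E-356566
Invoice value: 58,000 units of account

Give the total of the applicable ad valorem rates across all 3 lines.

Line A: battery pack → 16.1; rated 90 W → 16.1.1; for motor vehicles → 16.1.1.1. Scheduled 16%. Pellucia agreement on 16.2.1: 16.1.1.1 not covered. → 16%.
Line B: electric motor → 16.2; rated 400 kW → 16.2.1; for motor vehicles → 16.2.1.2. Scheduled 29%. Pellucia agreement on 16.2.1: wholly obtained → 1% available; preferential 1%. → 1%.
Line C: electric motor → 16.2; rated 400 kW → 16.2.1; for domestic appliances → 16.2.1.1. Scheduled 27%. Osteria agreement on 16.1.2: 16.2.1.1 not covered. → 27%.
Sum: 16% + 1% + 27% = 44%.

44%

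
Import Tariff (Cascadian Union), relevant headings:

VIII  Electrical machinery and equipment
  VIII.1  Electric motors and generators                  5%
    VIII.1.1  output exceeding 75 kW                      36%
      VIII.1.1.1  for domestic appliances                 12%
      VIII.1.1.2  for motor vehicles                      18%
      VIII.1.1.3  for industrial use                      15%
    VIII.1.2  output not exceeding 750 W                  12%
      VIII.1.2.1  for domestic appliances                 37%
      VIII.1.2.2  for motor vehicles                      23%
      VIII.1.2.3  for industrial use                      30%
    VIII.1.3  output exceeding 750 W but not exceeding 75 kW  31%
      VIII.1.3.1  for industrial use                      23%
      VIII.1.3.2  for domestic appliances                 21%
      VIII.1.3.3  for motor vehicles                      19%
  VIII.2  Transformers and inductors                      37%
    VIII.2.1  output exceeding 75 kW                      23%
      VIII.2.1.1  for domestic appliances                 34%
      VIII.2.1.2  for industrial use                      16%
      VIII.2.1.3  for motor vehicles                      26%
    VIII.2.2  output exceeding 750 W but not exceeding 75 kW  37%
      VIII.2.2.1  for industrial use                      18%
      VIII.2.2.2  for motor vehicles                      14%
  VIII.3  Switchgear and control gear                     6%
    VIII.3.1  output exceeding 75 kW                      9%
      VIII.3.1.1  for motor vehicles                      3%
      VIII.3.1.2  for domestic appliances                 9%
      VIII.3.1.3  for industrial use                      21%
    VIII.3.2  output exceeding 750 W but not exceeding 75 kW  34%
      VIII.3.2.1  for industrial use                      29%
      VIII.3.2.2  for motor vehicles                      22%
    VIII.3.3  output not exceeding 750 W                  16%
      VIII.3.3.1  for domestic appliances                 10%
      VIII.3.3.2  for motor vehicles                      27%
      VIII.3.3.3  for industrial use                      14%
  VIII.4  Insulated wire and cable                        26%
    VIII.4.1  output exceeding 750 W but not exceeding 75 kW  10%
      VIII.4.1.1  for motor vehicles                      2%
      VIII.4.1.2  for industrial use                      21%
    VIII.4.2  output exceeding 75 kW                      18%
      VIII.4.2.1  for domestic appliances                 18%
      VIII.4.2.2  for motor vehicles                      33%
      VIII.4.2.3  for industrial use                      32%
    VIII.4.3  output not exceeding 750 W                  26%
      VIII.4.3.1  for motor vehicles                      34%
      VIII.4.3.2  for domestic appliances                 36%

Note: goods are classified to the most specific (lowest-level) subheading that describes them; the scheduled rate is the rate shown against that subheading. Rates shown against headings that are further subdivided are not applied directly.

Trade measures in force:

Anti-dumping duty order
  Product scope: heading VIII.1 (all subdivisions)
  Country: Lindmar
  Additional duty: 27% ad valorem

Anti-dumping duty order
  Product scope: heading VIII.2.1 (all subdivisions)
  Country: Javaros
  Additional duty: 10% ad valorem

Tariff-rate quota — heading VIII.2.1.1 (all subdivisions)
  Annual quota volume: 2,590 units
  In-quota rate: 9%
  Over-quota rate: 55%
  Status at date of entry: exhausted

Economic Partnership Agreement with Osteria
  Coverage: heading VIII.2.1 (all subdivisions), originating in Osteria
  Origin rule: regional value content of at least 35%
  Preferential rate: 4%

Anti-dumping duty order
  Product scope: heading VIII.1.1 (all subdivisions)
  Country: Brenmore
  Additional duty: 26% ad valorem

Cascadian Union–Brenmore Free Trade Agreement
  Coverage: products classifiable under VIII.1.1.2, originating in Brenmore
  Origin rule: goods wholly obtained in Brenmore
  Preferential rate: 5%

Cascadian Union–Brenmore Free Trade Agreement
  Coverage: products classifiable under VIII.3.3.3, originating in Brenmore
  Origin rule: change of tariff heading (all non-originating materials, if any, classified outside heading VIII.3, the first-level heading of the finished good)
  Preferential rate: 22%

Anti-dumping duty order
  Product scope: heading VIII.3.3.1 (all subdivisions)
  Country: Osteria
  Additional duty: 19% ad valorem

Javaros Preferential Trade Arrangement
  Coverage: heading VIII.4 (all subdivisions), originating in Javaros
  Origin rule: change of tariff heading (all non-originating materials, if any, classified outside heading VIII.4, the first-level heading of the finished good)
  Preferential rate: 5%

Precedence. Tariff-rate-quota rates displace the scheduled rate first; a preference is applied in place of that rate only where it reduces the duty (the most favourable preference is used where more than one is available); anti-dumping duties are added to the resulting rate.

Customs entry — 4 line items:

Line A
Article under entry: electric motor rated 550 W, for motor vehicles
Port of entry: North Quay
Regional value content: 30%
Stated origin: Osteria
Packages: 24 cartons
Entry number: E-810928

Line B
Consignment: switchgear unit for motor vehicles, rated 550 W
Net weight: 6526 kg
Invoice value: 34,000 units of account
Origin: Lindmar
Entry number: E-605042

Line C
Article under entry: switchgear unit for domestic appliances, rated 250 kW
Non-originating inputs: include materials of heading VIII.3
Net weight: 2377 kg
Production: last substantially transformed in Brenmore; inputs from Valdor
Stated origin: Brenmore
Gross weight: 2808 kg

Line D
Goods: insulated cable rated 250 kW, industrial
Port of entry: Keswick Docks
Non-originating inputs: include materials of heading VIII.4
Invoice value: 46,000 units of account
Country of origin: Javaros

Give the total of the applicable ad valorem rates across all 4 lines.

91%

Line A: electric motor → VIII.1; rated 550 W → VIII.1.2; for motor vehicles → VIII.1.2.2. Scheduled 23%. Osteria agreement on VIII.2.1: VIII.1.2.2 not covered. → 23%.
Line B: switchgear unit → VIII.3; rated 550 W → VIII.3.3; for motor vehicles → VIII.3.3.2. Scheduled 27%. No special measure applies. → 27%.
Line C: switchgear unit → VIII.3; rated 250 kW → VIII.3.1; for domestic appliances → VIII.3.1.2. Scheduled 9%. Brenmore agreement on VIII.1.1.2: VIII.3.1.2 not covered; Brenmore agreement on VIII.3.3.3: VIII.3.1.2 not covered. → 9%.
Line D: insulated cable → VIII.4; rated 250 kW → VIII.4.2; industrial → VIII.4.2.3. Scheduled 32%. Javaros agreement on VIII.4: CTH not met. → 32%.
Sum: 23% + 27% + 9% + 32% = 91%.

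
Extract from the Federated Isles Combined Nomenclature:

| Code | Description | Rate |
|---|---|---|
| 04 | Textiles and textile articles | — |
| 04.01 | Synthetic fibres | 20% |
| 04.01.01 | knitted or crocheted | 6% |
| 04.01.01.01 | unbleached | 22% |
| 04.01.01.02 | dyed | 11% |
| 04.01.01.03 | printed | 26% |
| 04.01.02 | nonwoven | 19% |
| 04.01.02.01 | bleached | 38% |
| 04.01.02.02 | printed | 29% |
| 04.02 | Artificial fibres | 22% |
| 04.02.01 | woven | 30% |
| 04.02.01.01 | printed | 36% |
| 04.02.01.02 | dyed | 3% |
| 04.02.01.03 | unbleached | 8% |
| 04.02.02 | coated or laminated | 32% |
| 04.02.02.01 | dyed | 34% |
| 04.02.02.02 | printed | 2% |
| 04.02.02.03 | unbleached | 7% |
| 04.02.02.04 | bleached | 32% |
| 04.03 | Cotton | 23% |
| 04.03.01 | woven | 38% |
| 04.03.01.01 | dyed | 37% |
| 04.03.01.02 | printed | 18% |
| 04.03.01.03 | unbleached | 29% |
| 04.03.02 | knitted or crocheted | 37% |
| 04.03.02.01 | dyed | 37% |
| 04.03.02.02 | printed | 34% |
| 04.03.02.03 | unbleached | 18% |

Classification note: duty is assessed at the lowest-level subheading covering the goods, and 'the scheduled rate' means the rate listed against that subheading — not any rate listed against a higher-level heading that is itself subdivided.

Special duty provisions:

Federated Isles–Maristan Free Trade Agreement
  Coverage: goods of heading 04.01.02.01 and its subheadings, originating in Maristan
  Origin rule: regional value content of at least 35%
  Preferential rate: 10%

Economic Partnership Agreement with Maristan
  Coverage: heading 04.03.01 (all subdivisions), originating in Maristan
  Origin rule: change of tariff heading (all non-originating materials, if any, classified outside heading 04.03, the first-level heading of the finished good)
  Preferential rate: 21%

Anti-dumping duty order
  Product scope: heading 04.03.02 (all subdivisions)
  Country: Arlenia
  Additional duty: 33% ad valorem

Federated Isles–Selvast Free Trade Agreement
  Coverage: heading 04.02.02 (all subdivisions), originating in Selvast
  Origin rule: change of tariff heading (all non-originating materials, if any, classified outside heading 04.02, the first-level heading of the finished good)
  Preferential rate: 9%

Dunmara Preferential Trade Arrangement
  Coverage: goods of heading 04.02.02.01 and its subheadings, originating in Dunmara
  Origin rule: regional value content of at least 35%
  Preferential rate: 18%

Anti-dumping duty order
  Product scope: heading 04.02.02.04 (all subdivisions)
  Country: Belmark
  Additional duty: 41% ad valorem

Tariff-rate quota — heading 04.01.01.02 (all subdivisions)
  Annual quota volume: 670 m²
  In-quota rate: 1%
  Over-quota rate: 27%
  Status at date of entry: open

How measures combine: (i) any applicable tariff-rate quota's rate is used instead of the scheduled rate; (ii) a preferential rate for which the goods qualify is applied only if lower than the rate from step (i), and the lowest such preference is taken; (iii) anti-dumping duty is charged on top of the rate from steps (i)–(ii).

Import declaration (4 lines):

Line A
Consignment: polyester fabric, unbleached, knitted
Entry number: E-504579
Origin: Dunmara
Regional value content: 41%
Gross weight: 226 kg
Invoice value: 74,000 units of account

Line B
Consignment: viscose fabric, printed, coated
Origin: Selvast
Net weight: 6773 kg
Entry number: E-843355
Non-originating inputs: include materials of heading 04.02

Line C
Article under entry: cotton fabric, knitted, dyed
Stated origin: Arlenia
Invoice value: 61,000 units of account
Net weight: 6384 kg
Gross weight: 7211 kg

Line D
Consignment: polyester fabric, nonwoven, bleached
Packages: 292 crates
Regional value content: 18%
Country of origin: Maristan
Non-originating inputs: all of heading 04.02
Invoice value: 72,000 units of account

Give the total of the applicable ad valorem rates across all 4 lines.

Line A: polyester → 04.01; knitted → 04.01.01; unbleached → 04.01.01.01. Scheduled 22%. Dunmara agreement on 04.02.02.01: 04.01.01.01 not covered. → 22%.
Line B: viscose → 04.02; coated → 04.02.02; printed → 04.02.02.02. Scheduled 2%. Selvast agreement on 04.02.02: CTH not met. → 2%.
Line C: cotton → 04.03; knitted → 04.03.02; dyed → 04.03.02.01. Scheduled 37%. anti-dumping (Arlenia, 04.03.02): +33%; total 37% + 33% = 70%. → 70%.
Line D: polyester → 04.01; nonwoven → 04.01.02; bleached → 04.01.02.01. Scheduled 38%. Maristan agreement on 04.01.02.01: RVC < 35%; Maristan agreement on 04.03.01: 04.01.02.01 not covered. → 38%.
Sum: 22% + 2% + 70% + 38% = 132%.

132%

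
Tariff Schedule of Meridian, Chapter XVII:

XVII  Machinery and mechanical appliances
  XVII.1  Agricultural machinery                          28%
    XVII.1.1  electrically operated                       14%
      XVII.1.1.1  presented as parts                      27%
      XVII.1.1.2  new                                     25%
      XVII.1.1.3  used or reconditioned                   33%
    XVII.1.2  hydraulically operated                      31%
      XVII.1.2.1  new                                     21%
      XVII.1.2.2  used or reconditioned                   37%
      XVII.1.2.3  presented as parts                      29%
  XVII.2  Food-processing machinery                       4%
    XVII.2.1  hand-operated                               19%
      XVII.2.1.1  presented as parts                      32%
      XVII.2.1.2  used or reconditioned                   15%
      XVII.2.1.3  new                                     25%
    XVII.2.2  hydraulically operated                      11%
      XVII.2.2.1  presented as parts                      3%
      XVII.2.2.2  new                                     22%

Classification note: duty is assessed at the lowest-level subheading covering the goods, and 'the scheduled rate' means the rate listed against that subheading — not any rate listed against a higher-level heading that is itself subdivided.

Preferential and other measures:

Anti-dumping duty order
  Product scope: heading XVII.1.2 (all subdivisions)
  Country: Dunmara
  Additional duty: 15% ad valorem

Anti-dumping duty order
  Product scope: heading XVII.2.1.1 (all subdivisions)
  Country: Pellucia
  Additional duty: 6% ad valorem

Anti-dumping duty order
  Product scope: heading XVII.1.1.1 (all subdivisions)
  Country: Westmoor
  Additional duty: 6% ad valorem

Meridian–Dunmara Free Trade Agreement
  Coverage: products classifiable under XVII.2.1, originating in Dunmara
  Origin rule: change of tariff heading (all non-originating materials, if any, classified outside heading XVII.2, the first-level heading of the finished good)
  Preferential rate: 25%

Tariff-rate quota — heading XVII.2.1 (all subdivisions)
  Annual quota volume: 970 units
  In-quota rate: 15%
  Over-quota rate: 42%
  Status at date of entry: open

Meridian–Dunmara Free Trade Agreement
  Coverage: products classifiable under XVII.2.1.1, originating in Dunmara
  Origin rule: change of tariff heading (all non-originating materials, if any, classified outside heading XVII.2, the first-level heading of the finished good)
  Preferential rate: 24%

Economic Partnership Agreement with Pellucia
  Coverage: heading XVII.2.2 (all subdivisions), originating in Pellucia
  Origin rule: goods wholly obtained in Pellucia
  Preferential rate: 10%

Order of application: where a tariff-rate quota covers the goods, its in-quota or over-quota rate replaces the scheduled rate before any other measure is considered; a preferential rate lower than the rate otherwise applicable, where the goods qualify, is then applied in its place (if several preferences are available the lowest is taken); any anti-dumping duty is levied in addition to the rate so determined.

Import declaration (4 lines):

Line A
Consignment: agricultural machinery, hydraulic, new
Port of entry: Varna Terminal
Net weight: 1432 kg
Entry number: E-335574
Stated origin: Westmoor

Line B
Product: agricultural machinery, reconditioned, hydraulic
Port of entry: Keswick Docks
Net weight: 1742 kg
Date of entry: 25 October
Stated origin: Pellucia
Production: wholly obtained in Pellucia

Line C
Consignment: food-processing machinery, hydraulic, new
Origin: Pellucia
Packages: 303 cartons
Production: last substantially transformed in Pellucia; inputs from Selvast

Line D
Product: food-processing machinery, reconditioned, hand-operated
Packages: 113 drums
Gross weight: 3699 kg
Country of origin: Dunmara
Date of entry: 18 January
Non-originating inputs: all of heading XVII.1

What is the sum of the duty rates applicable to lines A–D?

95%

Line A: agricultural → XVII.1; hydraulic → XVII.1.2; new → XVII.1.2.1. Scheduled 21%. No special measure applies. → 21%.
Line B: agricultural → XVII.1; hydraulic → XVII.1.2; reconditioned → XVII.1.2.2. Scheduled 37%. Pellucia agreement on XVII.2.2: XVII.1.2.2 not covered. → 37%.
Line C: food-processing → XVII.2; hydraulic → XVII.2.2; new → XVII.2.2.2. Scheduled 22%. Pellucia agreement on XVII.2.2: not wholly obtained. → 22%.
Line D: food-processing → XVII.2; hand-operated → XVII.2.1; reconditioned → XVII.2.1.2. Scheduled 15%. quota on XVII.2.1 open → in-quota 15%; Dunmara agreement on XVII.2.1: CTH met → 25% available; Dunmara agreement on XVII.2.1.1: XVII.2.1.2 not covered; preference 25% not lower than 15% → no reduction. → 15%.
Sum: 21% + 37% + 22% + 15% = 95%.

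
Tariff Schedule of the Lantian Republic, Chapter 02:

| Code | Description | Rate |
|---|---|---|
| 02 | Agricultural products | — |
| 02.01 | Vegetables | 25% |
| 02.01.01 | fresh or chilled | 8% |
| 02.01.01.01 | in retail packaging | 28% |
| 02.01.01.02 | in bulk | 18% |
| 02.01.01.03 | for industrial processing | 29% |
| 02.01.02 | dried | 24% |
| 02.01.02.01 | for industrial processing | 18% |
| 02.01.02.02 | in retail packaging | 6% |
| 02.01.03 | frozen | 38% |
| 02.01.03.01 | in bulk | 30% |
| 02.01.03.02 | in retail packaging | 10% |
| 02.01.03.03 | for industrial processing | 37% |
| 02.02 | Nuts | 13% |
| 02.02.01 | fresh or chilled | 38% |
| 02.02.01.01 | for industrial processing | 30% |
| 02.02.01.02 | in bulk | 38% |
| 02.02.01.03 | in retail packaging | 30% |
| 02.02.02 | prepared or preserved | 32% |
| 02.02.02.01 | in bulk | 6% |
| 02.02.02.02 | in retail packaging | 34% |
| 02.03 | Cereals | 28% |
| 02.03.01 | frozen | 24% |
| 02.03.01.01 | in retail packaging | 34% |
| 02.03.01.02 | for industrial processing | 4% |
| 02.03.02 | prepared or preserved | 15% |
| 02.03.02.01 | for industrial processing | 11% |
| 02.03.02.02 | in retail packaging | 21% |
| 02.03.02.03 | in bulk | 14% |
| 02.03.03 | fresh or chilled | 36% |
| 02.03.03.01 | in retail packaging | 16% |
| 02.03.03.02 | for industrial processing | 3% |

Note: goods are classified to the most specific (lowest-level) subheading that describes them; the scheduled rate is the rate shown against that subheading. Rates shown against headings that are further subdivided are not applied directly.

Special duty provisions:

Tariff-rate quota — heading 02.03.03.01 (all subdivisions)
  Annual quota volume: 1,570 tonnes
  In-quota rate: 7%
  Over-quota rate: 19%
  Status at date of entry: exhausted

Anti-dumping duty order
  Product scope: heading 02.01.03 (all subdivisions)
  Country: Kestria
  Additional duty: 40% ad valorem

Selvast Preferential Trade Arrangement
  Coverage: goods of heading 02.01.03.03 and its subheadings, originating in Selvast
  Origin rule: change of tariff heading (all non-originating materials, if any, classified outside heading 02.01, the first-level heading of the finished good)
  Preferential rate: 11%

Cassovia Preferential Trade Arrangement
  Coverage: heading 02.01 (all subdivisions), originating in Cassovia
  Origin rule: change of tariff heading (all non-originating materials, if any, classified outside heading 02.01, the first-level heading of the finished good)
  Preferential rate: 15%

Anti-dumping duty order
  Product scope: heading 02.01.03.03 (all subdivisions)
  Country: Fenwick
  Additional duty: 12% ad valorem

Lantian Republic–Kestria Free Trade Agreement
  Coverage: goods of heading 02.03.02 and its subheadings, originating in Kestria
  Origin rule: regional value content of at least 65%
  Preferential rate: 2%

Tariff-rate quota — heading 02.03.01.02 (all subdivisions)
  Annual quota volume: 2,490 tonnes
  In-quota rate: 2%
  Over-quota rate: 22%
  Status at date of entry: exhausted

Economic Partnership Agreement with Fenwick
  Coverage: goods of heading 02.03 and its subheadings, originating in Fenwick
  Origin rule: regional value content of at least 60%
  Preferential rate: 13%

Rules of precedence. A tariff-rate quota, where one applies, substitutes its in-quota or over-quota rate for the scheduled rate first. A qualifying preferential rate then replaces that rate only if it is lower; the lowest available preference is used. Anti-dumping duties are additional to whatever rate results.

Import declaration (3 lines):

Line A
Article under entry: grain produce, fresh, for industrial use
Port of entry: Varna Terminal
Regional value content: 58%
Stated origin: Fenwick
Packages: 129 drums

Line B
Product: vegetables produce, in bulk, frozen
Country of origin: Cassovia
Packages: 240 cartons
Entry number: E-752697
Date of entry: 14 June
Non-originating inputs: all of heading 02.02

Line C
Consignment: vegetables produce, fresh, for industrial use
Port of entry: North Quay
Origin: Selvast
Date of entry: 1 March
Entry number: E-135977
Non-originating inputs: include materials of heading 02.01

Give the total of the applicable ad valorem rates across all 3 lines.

47%

Line A: grain → 02.03; fresh → 02.03.03; for industrial use → 02.03.03.02. Scheduled 3%. Fenwick agreement on 02.03: RVC < 60%. → 3%.
Line B: vegetables → 02.01; frozen → 02.01.03; in bulk → 02.01.03.01. Scheduled 30%. Cassovia agreement on 02.01: CTH met → 15% available; preferential 15%. → 15%.
Line C: vegetables → 02.01; fresh → 02.01.01; for industrial use → 02.01.01.03. Scheduled 29%. Selvast agreement on 02.01.03.03: 02.01.01.03 not covered. → 29%.
Sum: 3% + 15% + 29% = 47%.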